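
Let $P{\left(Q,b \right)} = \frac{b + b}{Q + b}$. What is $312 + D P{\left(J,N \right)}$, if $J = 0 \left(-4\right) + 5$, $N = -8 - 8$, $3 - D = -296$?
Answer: $\frac{13000}{11} \approx 1181.8$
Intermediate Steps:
$D = 299$ ($D = 3 - -296 = 3 + 296 = 299$)
$N = -16$ ($N = -8 - 8 = -16$)
$J = 5$ ($J = 0 + 5 = 5$)
$P{\left(Q,b \right)} = \frac{2 b}{Q + b}$
$312 + D P{\left(J,N \right)} = 312 + 299 \cdot 2 \left(-16\right) \frac{1}{5 - 16} = 312 + 299 \cdot 2 \left(-16\right) \frac{1}{-11} = 312 + 299 \cdot 2 \left(-16\right) \left(- \frac{1}{11}\right) = 312 + 299 \cdot \frac{32}{11} = 312 + \frac{9568}{11} = \frac{13000}{11}$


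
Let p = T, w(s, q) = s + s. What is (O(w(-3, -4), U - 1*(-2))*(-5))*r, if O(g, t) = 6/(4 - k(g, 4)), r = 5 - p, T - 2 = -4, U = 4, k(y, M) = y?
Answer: -21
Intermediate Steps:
w(s, q) = 2*s
T = -2 (T = 2 - 4 = -2)
p = -2
r = 7 (r = 5 - 1*(-2) = 5 + 2 = 7)
O(g, t) = 6/(4 - g)
(O(w(-3, -4), U - 1*(-2))*(-5))*r = (-6/(-4 + 2*(-3))*(-5))*7 = (-6/(-4 - 6)*(-5))*7 = (-6/(-10)*(-5))*7 = (-6*(-1/10)*(-5))*7 = ((3/5)*(-5))*7 = -3*7 = -21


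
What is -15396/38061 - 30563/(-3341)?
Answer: 28508213/3260559 ≈ 8.7433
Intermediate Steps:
-15396/38061 - 30563/(-3341) = -15396*1/38061 - 30563*(-1/3341) = -5132/12687 + 2351/257 = 28508213/3260559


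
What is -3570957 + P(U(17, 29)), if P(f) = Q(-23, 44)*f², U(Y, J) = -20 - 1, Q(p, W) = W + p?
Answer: -3561696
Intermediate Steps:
U(Y, J) = -21
P(f) = 21*f² (P(f) = (44 - 23)*f² = 21*f²)
-3570957 + P(U(17, 29)) = -3570957 + 21*(-21)² = -3570957 + 21*441 = -3570957 + 9261 = -3561696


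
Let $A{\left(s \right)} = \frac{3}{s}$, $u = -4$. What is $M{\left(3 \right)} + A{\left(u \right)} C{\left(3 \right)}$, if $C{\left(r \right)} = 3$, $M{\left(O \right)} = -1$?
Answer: $- \frac{13}{4} \approx -3.25$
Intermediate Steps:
$M{\left(3 \right)} + A{\left(u \right)} C{\left(3 \right)} = -1 + \frac{3}{-4} \cdot 3 = -1 + 3 \left(- \frac{1}{4}\right) 3 = -1 - \frac{9}{4} = - \frac{13}{4}$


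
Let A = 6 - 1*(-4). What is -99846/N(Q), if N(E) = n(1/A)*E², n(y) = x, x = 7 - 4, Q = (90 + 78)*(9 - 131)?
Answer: -1849/23338112 ≈ -7.9227e-5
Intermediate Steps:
Q = -20496 (Q = 168*(-122) = -20496)
A = 10 (A = 6 + 4 = 10)
x = 3
n(y) = 3
N(E) = 3*E²
-99846/N(Q) = -99846/(3*(-20496)²) = -99846/(3*420086016) = -99846/1260258048 = -99846*1/1260258048 = -1849/23338112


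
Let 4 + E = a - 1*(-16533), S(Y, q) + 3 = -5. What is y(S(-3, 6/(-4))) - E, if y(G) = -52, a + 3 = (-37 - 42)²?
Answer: -22819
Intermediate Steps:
a = 6238 (a = -3 + (-37 - 42)² = -3 + (-79)² = -3 + 6241 = 6238)
S(Y, q) = -8 (S(Y, q) = -3 - 5 = -8)
E = 22767 (E = -4 + (6238 - 1*(-16533)) = -4 + (6238 + 16533) = -4 + 22771 = 22767)
y(S(-3, 6/(-4))) - E = -52 - 1*22767 = -52 - 22767 = -22819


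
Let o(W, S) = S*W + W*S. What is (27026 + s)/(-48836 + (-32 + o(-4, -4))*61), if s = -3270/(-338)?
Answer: -4569029/8253284 ≈ -0.55360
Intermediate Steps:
o(W, S) = 2*S*W (o(W, S) = S*W + S*W = 2*S*W)
s = 1635/169 (s = -3270*(-1)/338 = -30*(-109/338) = 1635/169 ≈ 9.6746)
(27026 + s)/(-48836 + (-32 + o(-4, -4))*61) = (27026 + 1635/169)/(-48836 + (-32 + 2*(-4)*(-4))*61) = 4569029/(169*(-48836 + (-32 + 32)*61)) = 4569029/(169*(-48836 + 0*61)) = 4569029/(169*(-48836 + 0)) = (4569029/169)/(-48836) = (4569029/169)*(-1/48836) = -4569029/8253284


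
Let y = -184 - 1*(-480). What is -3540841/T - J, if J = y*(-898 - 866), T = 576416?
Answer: 300968615063/576416 ≈ 5.2214e+5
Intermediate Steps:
y = 296 (y = -184 + 480 = 296)
J = -522144 (J = 296*(-898 - 866) = 296*(-1764) = -522144)
-3540841/T - J = -3540841/576416 - 1*(-522144) = -3540841*1/576416 + 522144 = -3540841/576416 + 522144 = 300968615063/576416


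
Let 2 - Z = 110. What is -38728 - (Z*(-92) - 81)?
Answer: -48583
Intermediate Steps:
Z = -108 (Z = 2 - 1*110 = 2 - 110 = -108)
-38728 - (Z*(-92) - 81) = -38728 - (-108*(-92) - 81) = -38728 - (9936 - 81) = -38728 - 1*9855 = -38728 - 9855 = -48583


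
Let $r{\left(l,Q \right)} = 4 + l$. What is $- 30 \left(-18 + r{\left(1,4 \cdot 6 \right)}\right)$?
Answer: $390$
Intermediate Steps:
$- 30 \left(-18 + r{\left(1,4 \cdot 6 \right)}\right) = - 30 \left(-18 + \left(4 + 1\right)\right) = - 30 \left(-18 + 5\right) = \left(-30\right) \left(-13\right) = 390$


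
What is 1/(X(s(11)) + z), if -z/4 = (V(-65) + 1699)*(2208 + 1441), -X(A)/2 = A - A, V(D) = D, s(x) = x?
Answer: -1/23849864 ≈ -4.1929e-8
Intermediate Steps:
X(A) = 0 (X(A) = -2*(A - A) = -2*0 = 0)
z = -23849864 (z = -4*(-65 + 1699)*(2208 + 1441) = -6536*3649 = -4*5962466 = -23849864)
1/(X(s(11)) + z) = 1/(0 - 23849864) = 1/(-23849864) = -1/23849864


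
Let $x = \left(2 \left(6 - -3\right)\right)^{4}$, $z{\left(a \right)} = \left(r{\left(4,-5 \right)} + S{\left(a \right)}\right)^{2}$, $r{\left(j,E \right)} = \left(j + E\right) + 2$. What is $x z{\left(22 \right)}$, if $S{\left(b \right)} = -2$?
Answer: $104976$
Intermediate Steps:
$r{\left(j,E \right)} = 2 + E + j$ ($r{\left(j,E \right)} = \left(E + j\right) + 2 = 2 + E + j$)
$z{\left(a \right)} = 1$ ($z{\left(a \right)} = \left(\left(2 - 5 + 4\right) - 2\right)^{2} = \left(1 - 2\right)^{2} = \left(-1\right)^{2} = 1$)
$x = 104976$ ($x = \left(2 \left(6 + 3\right)\right)^{4} = \left(2 \cdot 9\right)^{4} = 18^{4} = 104976$)
$x z{\left(22 \right)} = 104976 \cdot 1 = 104976$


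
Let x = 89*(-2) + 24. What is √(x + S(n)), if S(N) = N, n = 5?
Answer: I*√149 ≈ 12.207*I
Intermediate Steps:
x = -154 (x = -178 + 24 = -154)
√(x + S(n)) = √(-154 + 5) = √(-149) = I*√149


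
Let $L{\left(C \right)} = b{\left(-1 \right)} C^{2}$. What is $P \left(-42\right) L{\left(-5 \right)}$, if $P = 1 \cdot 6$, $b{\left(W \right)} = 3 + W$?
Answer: $-12600$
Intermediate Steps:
$L{\left(C \right)} = 2 C^{2}$ ($L{\left(C \right)} = \left(3 - 1\right) C^{2} = 2 C^{2}$)
$P = 6$
$P \left(-42\right) L{\left(-5 \right)} = 6 \left(-42\right) 2 \left(-5\right)^{2} = - 252 \cdot 2 \cdot 25 = \left(-252\right) 50 = -12600$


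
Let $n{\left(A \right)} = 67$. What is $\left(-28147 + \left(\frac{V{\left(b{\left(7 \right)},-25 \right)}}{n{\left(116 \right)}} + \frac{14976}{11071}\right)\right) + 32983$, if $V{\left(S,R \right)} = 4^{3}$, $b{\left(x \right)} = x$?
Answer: $\frac{3588848788}{741757} \approx 4838.3$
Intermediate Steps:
$V{\left(S,R \right)} = 64$
$\left(-28147 + \left(\frac{V{\left(b{\left(7 \right)},-25 \right)}}{n{\left(116 \right)}} + \frac{14976}{11071}\right)\right) + 32983 = \left(-28147 + \left(\frac{64}{67} + \frac{14976}{11071}\right)\right) + 32983 = \left(-28147 + \frac{1711936}{741757}\right) + 32983 = - \frac{20876522343}{741757} + 32983 = \frac{3588848788}{741757}$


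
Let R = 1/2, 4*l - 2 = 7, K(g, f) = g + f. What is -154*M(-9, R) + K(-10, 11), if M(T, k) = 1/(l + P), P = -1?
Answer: -611/5 ≈ -122.20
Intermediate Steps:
K(g, f) = f + g
l = 9/4 (l = ½ + (¼)*7 = ½ + 7/4 = 9/4 ≈ 2.2500)
R = ½ (R = 1*(½) = ½ ≈ 0.50000)
M(T, k) = ⅘ (M(T, k) = 1/(9/4 - 1) = 1/(5/4) = ⅘)
-154*M(-9, R) + K(-10, 11) = -154*⅘ + (11 - 10) = -616/5 + 1 = -611/5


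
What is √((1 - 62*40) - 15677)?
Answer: 2*I*√4539 ≈ 134.74*I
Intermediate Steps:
√((1 - 62*40) - 15677) = √((1 - 2480) - 15677) = √(-2479 - 15677) = √(-18156) = 2*I*√4539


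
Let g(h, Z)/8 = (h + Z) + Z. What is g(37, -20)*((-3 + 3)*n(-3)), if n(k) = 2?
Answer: 0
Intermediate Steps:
g(h, Z) = 8*h + 16*Z (g(h, Z) = 8*((h + Z) + Z) = 8*((Z + h) + Z) = 8*(h + 2*Z) = 8*h + 16*Z)
g(37, -20)*((-3 + 3)*n(-3)) = (8*37 + 16*(-20))*((-3 + 3)*2) = (296 - 320)*(0*2) = -24*0 = 0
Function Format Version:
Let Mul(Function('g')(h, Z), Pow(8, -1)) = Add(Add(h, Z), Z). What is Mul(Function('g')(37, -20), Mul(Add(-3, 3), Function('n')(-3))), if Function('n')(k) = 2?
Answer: 0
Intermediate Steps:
Function('g')(h, Z) = Add(Mul(8, h), Mul(16, Z)) (Function('g')(h, Z) = Mul(8, Add(Add(h, Z), Z)) = Mul(8, Add(Add(Z, h), Z)) = Mul(8, Add(h, Mul(2, Z))) = Add(Mul(8, h), Mul(16, Z)))
Mul(Function('g')(37, -20), Mul(Add(-3, 3), Function('n')(-3))) = Mul(Add(Mul(8, 37), Mul(16, -20)), Mul(Add(-3, 3), 2)) = Mul(Add(296, -320), Mul(0, 2)) = Mul(-24, 0) = 0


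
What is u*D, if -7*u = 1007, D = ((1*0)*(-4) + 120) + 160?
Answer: -40280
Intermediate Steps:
D = 280 (D = (0*(-4) + 120) + 160 = (0 + 120) + 160 = 120 + 160 = 280)
u = -1007/7 (u = -⅐*1007 = -1007/7 ≈ -143.86)
u*D = -1007/7*280 = -40280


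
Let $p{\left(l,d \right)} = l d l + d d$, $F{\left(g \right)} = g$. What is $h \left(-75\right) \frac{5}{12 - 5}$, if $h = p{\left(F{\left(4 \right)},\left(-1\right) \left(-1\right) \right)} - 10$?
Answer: $-375$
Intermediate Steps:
$p{\left(l,d \right)} = d^{2} + d l^{2}$ ($p{\left(l,d \right)} = d l l + d^{2} = d l^{2} + d^{2} = d^{2} + d l^{2}$)
$h = 7$ ($h = \left(-1\right) \left(-1\right) \left(\left(-1\right) \left(-1\right) + 4^{2}\right) - 10 = 1 \left(1 + 16\right) - 10 = 1 \cdot 17 - 10 = 17 - 10 = 7$)
$h \left(-75\right) \frac{5}{12 - 5} = 7 \left(-75\right) \frac{5}{12 - 5} = - 525 \cdot \frac{5}{7} = - 525 \cdot 5 \cdot \frac{1}{7} = \left(-525\right) \frac{5}{7} = -375$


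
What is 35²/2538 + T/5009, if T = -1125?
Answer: 3280775/12712842 ≈ 0.25807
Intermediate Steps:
35²/2538 + T/5009 = 35²/2538 - 1125/5009 = 1225*(1/2538) - 1125*1/5009 = 1225/2538 - 1125/5009 = 3280775/12712842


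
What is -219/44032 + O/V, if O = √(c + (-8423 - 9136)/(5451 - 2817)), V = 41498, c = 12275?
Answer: -219/44032 + √9457462166/36435244 ≈ -0.0023046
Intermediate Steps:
O = √9457462166/878 (O = √(12275 + (-8423 - 9136)/(5451 - 2817)) = √(12275 - 17559/2634) = √(12275 - 17559*1/2634) = √(12275 - 5853/878) = √(10771597/878) = √9457462166/878 ≈ 110.76)
-219/44032 + O/V = -219/44032 + (√9457462166/878)/41498 = -219*1/44032 + (√9457462166/878)*(1/41498) = -219/44032 + √9457462166/36435244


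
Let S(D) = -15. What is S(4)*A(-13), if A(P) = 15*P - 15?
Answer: 3150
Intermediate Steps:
A(P) = -15 + 15*P
S(4)*A(-13) = -15*(-15 + 15*(-13)) = -15*(-15 - 195) = -15*(-210) = 3150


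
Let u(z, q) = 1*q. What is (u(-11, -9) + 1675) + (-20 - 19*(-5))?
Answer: 1741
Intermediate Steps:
u(z, q) = q
(u(-11, -9) + 1675) + (-20 - 19*(-5)) = (-9 + 1675) + (-20 - 19*(-5)) = 1666 + (-20 + 95) = 1666 + 75 = 1741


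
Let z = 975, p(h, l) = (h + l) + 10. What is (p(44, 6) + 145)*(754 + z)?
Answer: 354445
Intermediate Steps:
p(h, l) = 10 + h + l
(p(44, 6) + 145)*(754 + z) = ((10 + 44 + 6) + 145)*(754 + 975) = (60 + 145)*1729 = 205*1729 = 354445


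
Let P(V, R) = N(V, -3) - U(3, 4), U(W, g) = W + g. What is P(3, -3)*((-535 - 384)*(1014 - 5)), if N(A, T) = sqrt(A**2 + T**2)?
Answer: 6490897 - 2781813*sqrt(2) ≈ 2.5568e+6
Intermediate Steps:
P(V, R) = -7 + sqrt(9 + V**2) (P(V, R) = sqrt(V**2 + (-3)**2) - (3 + 4) = sqrt(V**2 + 9) - 1*7 = sqrt(9 + V**2) - 7 = -7 + sqrt(9 + V**2))
P(3, -3)*((-535 - 384)*(1014 - 5)) = (-7 + sqrt(9 + 3**2))*((-535 - 384)*(1014 - 5)) = (-7 + sqrt(9 + 9))*(-919*1009) = (-7 + sqrt(18))*(-927271) = (-7 + 3*sqrt(2))*(-927271) = 6490897 - 2781813*sqrt(2)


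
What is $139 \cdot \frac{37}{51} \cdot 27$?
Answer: $\frac{46287}{17} \approx 2722.8$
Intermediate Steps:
$139 \cdot \frac{37}{51} \cdot 27 = \frac{5143}{51} \cdot 27 = \frac{46287}{17}$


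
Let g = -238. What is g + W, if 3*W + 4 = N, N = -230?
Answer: -316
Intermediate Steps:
W = -78 (W = -4/3 + (⅓)*(-230) = -4/3 - 230/3 = -78)
g + W = -238 - 78 = -316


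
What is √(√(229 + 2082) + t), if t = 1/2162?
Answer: √(2162 + 4674244*√2311)/2162 ≈ 6.9335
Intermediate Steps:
t = 1/2162 ≈ 0.00046253
√(√(229 + 2082) + t) = √(√(229 + 2082) + 1/2162) = √(√2311 + 1/2162) = √(1/2162 + √2311)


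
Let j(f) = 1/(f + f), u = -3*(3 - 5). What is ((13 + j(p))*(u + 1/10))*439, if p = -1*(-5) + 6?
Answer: 7685573/220 ≈ 34934.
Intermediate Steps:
p = 11 (p = 5 + 6 = 11)
u = 6 (u = -3*(-2) = 6)
j(f) = 1/(2*f)
((13 + j(p))*(u + 1/10))*439 = ((13 + (½)/11)*(6 + 1/10))*439 = ((13 + (½)*(1/11))*(6 + ⅒))*439 = ((13 + 1/22)*(61/10))*439 = ((287/22)*(61/10))*439 = (17507/220)*439 = 7685573/220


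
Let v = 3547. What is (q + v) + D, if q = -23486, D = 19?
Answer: -19920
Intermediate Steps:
(q + v) + D = (-23486 + 3547) + 19 = -19939 + 19 = -19920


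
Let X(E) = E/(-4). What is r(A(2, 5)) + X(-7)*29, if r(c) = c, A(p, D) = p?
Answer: 211/4 ≈ 52.750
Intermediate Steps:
X(E) = -E/4 (X(E) = E*(-¼) = -E/4)
r(A(2, 5)) + X(-7)*29 = 2 - ¼*(-7)*29 = 2 + (7/4)*29 = 2 + 203/4 = 211/4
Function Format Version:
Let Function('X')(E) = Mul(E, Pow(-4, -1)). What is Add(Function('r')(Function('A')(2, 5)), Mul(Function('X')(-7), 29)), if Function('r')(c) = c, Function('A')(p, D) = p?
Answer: Rational(211, 4) ≈ 52.750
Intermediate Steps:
Function('X')(E) = Mul(Rational(-1, 4), E) (Function('X')(E) = Mul(E, Rational(-1, 4)) = Mul(Rational(-1, 4), E))
Add(Function('r')(Function('A')(2, 5)), Mul(Function('X')(-7), 29)) = Add(2, Mul(Mul(Rational(-1, 4), -7), 29)) = Add(2, Mul(Rational(7, 4), 29)) = Add(2, Rational(203, 4)) = Rational(211, 4)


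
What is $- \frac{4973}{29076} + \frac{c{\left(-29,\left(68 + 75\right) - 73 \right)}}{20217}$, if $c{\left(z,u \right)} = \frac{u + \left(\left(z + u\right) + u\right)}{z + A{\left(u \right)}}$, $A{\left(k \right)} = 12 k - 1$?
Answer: $- \frac{13571906909}{79356981420} \approx -0.17102$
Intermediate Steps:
$A{\left(k \right)} = -1 + 12 k$
$c{\left(z,u \right)} = \frac{z + 3 u}{-1 + z + 12 u}$ ($c{\left(z,u \right)} = \frac{u + \left(\left(z + u\right) + u\right)}{z + \left(-1 + 12 u\right)} = \frac{u + \left(\left(u + z\right) + u\right)}{-1 + z + 12 u} = \frac{u + \left(z + 2 u\right)}{-1 + z + 12 u} = \frac{z + 3 u}{-1 + z + 12 u}$)
$- \frac{4973}{29076} + \frac{c{\left(-29,\left(68 + 75\right) - 73 \right)}}{20217} = - \frac{4973}{29076} + \frac{\frac{1}{-1 - 29 + 12 \left(\left(68 + 75\right) - 73\right)} \left(-29 + 3 \left(\left(68 + 75\right) - 73\right)\right)}{20217} = \left(-4973\right) \frac{1}{29076} + \frac{-29 + 3 \left(143 - 73\right)}{-1 - 29 + 12 \left(143 - 73\right)} \frac{1}{20217} = - \frac{4973}{29076} + \frac{-29 + 3 \cdot 70}{-1 - 29 + 12 \cdot 70} \cdot \frac{1}{20217} = - \frac{4973}{29076} + \frac{-29 + 210}{-1 - 29 + 840} \cdot \frac{1}{20217} = - \frac{4973}{29076} + \frac{1}{810} \cdot 181 \cdot \frac{1}{20217} = - \frac{4973}{29076} + \frac{181}{810} \cdot \frac{1}{20217} = - \frac{4973}{29076} + \frac{181}{16375770} = - \frac{13571906909}{79356981420}$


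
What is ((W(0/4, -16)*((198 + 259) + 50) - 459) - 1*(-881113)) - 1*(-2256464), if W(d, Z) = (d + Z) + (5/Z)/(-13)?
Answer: 50064291/16 ≈ 3.1290e+6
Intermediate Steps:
W(d, Z) = Z + d - 5/(13*Z) (W(d, Z) = (Z + d) + (5/Z)*(-1/13) = (Z + d) - 5/(13*Z) = Z + d - 5/(13*Z))
((W(0/4, -16)*((198 + 259) + 50) - 459) - 1*(-881113)) - 1*(-2256464) = (((-16 + 0/4 - 5/13/(-16))*((198 + 259) + 50) - 459) - 1*(-881113)) - 1*(-2256464) = (((-16 + 0*(¼) - 5/13*(-1/16))*(457 + 50) - 459) + 881113) + 2256464 = (((-16 + 0 + 5/208)*507 - 459) + 881113) + 2256464 = ((-3323/208*507 - 459) + 881113) + 2256464 = ((-129597/16 - 459) + 881113) + 2256464 = (-136941/16 + 881113) + 2256464 = 13960867/16 + 2256464 = 50064291/16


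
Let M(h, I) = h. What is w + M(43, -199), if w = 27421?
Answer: 27464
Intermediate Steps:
w + M(43, -199) = 27421 + 43 = 27464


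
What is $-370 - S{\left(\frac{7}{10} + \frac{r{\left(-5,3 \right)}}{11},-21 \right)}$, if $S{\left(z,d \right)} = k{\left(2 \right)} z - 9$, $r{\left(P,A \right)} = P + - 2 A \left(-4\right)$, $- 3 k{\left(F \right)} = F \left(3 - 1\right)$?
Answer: $- \frac{19677}{55} \approx -357.76$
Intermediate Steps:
$k{\left(F \right)} = - \frac{2 F}{3}$ ($k{\left(F \right)} = - \frac{F \left(3 - 1\right)}{3} = - \frac{F 2}{3} = - \frac{2 F}{3}$)
$r{\left(P,A \right)} = P + 8 A$
$S{\left(z,d \right)} = -9 - \frac{4 z}{3}$ ($S{\left(z,d \right)} = \left(- \frac{2}{3}\right) 2 z - 9 = - \frac{4 z}{3} - 9 = -9 - \frac{4 z}{3}$)
$-370 - S{\left(\frac{7}{10} + \frac{r{\left(-5,3 \right)}}{11},-21 \right)} = -370 - \left(-9 - \frac{4 \left(\frac{7}{10} + \frac{-5 + 8 \cdot 3}{11}\right)}{3}\right) = -370 - \left(-9 - \frac{4 \left(7 \cdot \frac{1}{10} + \left(-5 + 24\right) \frac{1}{11}\right)}{3}\right) = -370 - \left(-9 - \frac{4 \left(\frac{7}{10} + 19 \cdot \frac{1}{11}\right)}{3}\right) = -370 - \left(-9 - \frac{4 \left(\frac{7}{10} + \frac{19}{11}\right)}{3}\right) = -370 - \left(-9 - \frac{178}{55}\right) = -370 - - \frac{673}{55} = -370 + \frac{673}{55} = - \frac{19677}{55}$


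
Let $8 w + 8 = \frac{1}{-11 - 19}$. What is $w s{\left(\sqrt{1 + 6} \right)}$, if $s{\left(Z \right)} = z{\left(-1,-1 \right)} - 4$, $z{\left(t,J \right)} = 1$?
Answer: $\frac{241}{80} \approx 3.0125$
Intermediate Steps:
$w = - \frac{241}{240}$ ($w = -1 + \frac{1}{8 \left(-11 - 19\right)} = -1 + \frac{1}{8 \left(-30\right)} = -1 + \frac{1}{8} \left(- \frac{1}{30}\right) = -1 - \frac{1}{240} = - \frac{241}{240} \approx -1.0042$)
$s{\left(Z \right)} = -3$ ($s{\left(Z \right)} = 1 - 4 = -3$)
$w s{\left(\sqrt{1 + 6} \right)} = \left(- \frac{241}{240}\right) \left(-3\right) = \frac{241}{80}$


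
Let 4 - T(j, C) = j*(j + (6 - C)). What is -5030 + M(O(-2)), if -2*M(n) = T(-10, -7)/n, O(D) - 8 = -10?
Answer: -10043/2 ≈ -5021.5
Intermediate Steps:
O(D) = -2 (O(D) = 8 - 10 = -2)
T(j, C) = 4 - j*(6 + j - C) (T(j, C) = 4 - j*(j + (6 - C)) = 4 - j*(6 + j - C))
M(n) = -17/n (M(n) = -(4 - 1*(-10)**2 - 6*(-10) - 7*(-10))/(2*n) = -(4 - 1*100 + 60 + 70)/(2*n) = -(4 - 100 + 60 + 70)/(2*n) = -17/n)
-5030 + M(O(-2)) = -5030 - 17/(-2) = -5030 - 17*(-1/2) = -5030 + 17/2 = -10043/2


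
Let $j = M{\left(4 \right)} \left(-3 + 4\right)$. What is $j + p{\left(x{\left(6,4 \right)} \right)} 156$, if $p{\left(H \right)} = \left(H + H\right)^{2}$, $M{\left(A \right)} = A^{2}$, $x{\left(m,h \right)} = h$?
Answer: $10000$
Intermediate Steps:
$p{\left(H \right)} = 4 H^{2}$ ($p{\left(H \right)} = \left(2 H\right)^{2} = 4 H^{2}$)
$j = 16$ ($j = 4^{2} \left(-3 + 4\right) = 16 \cdot 1 = 16$)
$j + p{\left(x{\left(6,4 \right)} \right)} 156 = 16 + 4 \cdot 4^{2} \cdot 156 = 16 + 4 \cdot 16 \cdot 156 = 16 + 64 \cdot 156 = 16 + 9984 = 10000$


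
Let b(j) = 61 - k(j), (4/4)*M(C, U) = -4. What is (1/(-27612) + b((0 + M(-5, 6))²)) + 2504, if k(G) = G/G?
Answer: 70797167/27612 ≈ 2564.0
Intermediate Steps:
M(C, U) = -4
k(G) = 1
b(j) = 60 (b(j) = 61 - 1*1 = 61 - 1 = 60)
(1/(-27612) + b((0 + M(-5, 6))²)) + 2504 = (1/(-27612) + 60) + 2504 = (-1/27612 + 60) + 2504 = 1656719/27612 + 2504 = 70797167/27612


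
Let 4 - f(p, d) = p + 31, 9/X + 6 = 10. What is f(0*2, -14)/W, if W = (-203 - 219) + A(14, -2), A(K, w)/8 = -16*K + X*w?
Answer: 3/250 ≈ 0.012000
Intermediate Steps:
X = 9/4 (X = 9/(-6 + 10) = 9/4 ≈ 2.2500)
A(K, w) = -128*K + 18*w (A(K, w) = 8*(-16*K + 9*w/4) = -128*K + 18*w)
W = -2250 (W = (-203 - 219) + (-128*14 + 18*(-2)) = -422 + (-1792 - 36) = -422 - 1828 = -2250)
f(p, d) = -27 - p (f(p, d) = 4 - (p + 31) = 4 - (31 + p) = 4 + (-31 - p) = -27 - p)
f(0*2, -14)/W = (-27 - 0*2)/(-2250) = (-27 - 1*0)*(-1/2250) = (-27 + 0)*(-1/2250) = -27*(-1/2250) = 3/250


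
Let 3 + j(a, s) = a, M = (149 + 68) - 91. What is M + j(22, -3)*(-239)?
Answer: -4415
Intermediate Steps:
M = 126 (M = 217 - 91 = 126)
j(a, s) = -3 + a
M + j(22, -3)*(-239) = 126 + (-3 + 22)*(-239) = 126 + 19*(-239) = 126 - 4541 = -4415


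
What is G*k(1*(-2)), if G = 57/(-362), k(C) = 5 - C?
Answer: -399/362 ≈ -1.1022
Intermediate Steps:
G = -57/362 (G = 57*(-1/362) = -57/362 ≈ -0.15746)
G*k(1*(-2)) = -57*(5 - (-2))/362 = -57*(5 - 1*(-2))/362 = -57*(5 + 2)/362 = -57/362*7 = -399/362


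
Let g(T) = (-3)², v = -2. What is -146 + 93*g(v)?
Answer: 691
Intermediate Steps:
g(T) = 9
-146 + 93*g(v) = -146 + 93*9 = -146 + 837 = 691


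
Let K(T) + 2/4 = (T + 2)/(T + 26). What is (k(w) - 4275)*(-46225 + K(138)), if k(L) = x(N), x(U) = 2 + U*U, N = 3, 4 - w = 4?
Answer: 197101892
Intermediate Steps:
w = 0 (w = 4 - 1*4 = 4 - 4 = 0)
x(U) = 2 + U²
k(L) = 11 (k(L) = 2 + 3² = 2 + 9 = 11)
K(T) = -½ + (2 + T)/(26 + T) (K(T) = -½ + (T + 2)/(T + 26) = -½ + (2 + T)/(26 + T))
(k(w) - 4275)*(-46225 + K(138)) = (11 - 4275)*(-46225 + (-22 + 138)/(2*(26 + 138))) = -4264*(-46225 + (½)*116/164) = -4264*(-46225 + (½)*(1/164)*116) = -4264*(-46225 + 29/82) = -4264*(-3790421/82) = 197101892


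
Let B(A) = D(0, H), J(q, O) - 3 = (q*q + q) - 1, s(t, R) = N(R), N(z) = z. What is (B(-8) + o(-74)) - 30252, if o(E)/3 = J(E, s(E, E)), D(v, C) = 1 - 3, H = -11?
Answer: -14042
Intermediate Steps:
s(t, R) = R
D(v, C) = -2
J(q, O) = 2 + q + q² (J(q, O) = 3 + ((q*q + q) - 1) = 3 + ((q² + q) - 1) = 3 + ((q + q²) - 1) = 3 + (-1 + q + q²) = 2 + q + q²)
o(E) = 6 + 3*E + 3*E² (o(E) = 3*(2 + E + E²) = 6 + 3*E + 3*E²)
B(A) = -2
(B(-8) + o(-74)) - 30252 = (-2 + (6 + 3*(-74) + 3*(-74)²)) - 30252 = (-2 + (6 - 222 + 3*5476)) - 30252 = (-2 + (6 - 222 + 16428)) - 30252 = (-2 + 16212) - 30252 = 16210 - 30252 = -14042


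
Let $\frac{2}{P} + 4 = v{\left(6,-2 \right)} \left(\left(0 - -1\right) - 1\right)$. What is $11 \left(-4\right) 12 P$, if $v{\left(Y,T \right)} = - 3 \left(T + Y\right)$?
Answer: $264$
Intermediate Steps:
$v{\left(Y,T \right)} = - 3 T - 3 Y$
$P = - \frac{1}{2}$ ($P = \frac{2}{-4 + \left(\left(-3\right) \left(-2\right) - 18\right) \left(\left(0 - -1\right) - 1\right)} = \frac{2}{-4 + \left(6 - 18\right) \left(\left(0 + 1\right) - 1\right)} = \frac{2}{-4 - 12 \left(1 - 1\right)} = \frac{2}{-4 - 0} = \frac{2}{-4 + 0} = \frac{2}{-4} = 2 \left(- \frac{1}{4}\right) = - \frac{1}{2} \approx -0.5$)
$11 \left(-4\right) 12 P = 11 \left(-4\right) 12 \left(- \frac{1}{2}\right) = \left(-44\right) 12 \left(- \frac{1}{2}\right) = \left(-528\right) \left(- \frac{1}{2}\right) = 264$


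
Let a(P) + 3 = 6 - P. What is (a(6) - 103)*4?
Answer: -424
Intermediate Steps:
a(P) = 3 - P (a(P) = -3 + (6 - P) = 3 - P)
(a(6) - 103)*4 = ((3 - 1*6) - 103)*4 = ((3 - 6) - 103)*4 = (-3 - 103)*4 = -106*4 = -424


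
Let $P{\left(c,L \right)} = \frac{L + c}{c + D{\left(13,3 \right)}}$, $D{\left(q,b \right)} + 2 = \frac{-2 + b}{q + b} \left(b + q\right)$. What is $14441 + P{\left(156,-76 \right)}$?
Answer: $\frac{447687}{31} \approx 14442.0$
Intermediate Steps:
$D{\left(q,b \right)} = -4 + b$ ($D{\left(q,b \right)} = -2 + \frac{-2 + b}{q + b} \left(b + q\right) = -2 + \frac{-2 + b}{b + q} \left(b + q\right) = -2 + \left(-2 + b\right) = -4 + b$)
$P{\left(c,L \right)} = \frac{L + c}{-1 + c}$ ($P{\left(c,L \right)} = \frac{L + c}{c + \left(-4 + 3\right)} = \frac{L + c}{c - 1} = \frac{L + c}{-1 + c}$)
$14441 + P{\left(156,-76 \right)} = 14441 + \frac{-76 + 156}{-1 + 156} = 14441 + \frac{1}{155} \cdot 80 = 14441 + \frac{16}{31} = \frac{447687}{31}$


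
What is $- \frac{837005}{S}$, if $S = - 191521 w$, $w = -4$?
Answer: $- \frac{837005}{766084} \approx -1.0926$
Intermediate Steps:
$S = 766084$ ($S = \left(-191521\right) \left(-4\right) = 766084$)
$- \frac{837005}{S} = - \frac{837005}{766084}$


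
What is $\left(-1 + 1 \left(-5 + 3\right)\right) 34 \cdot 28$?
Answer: $-2856$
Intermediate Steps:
$\left(-1 + 1 \left(-5 + 3\right)\right) 34 \cdot 28 = \left(-1 + 1 \left(-2\right)\right) 34 \cdot 28 = \left(-1 - 2\right) 34 \cdot 28 = \left(-3\right) 34 \cdot 28 = \left(-102\right) 28 = -2856$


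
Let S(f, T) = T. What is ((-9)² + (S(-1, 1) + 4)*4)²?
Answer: 10201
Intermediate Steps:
((-9)² + (S(-1, 1) + 4)*4)² = ((-9)² + (1 + 4)*4)² = (81 + 5*4)² = (81 + 20)² = 101² = 10201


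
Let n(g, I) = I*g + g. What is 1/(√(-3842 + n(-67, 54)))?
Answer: -I*√7527/7527 ≈ -0.011526*I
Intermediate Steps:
n(g, I) = g + I*g
1/(√(-3842 + n(-67, 54))) = 1/(√(-3842 - 67*(1 + 54))) = 1/(√(-3842 - 67*55)) = 1/(√(-3842 - 3685)) = 1/(√(-7527)) = 1/(I*√7527) = -I*√7527/7527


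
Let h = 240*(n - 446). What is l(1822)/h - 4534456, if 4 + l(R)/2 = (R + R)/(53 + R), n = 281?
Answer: -21042709874518/4640625 ≈ -4.5345e+6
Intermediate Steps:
l(R) = -8 + 4*R/(53 + R) (l(R) = -8 + 2*((R + R)/(53 + R)) = -8 + 2*((2*R)/(53 + R)) = -8 + 2*(2*R/(53 + R)) = -8 + 4*R/(53 + R))
h = -39600 (h = 240*(281 - 446) = 240*(-165) = -39600)
l(1822)/h - 4534456 = (4*(-106 - 1*1822)/(53 + 1822))/(-39600) - 4534456 = (4*(-106 - 1822)/1875)*(-1/39600) - 4534456 = (4*(1/1875)*(-1928))*(-1/39600) - 4534456 = -7712/1875*(-1/39600) - 4534456 = 482/4640625 - 4534456 = -21042709874518/4640625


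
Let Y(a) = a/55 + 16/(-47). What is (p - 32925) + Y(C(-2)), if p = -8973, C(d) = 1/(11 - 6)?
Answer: -541536003/12925 ≈ -41898.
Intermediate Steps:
C(d) = ⅕ (C(d) = 1/5 = ⅕)
Y(a) = -16/47 + a/55 (Y(a) = a*(1/55) + 16*(-1/47) = a/55 - 16/47 = -16/47 + a/55)
(p - 32925) + Y(C(-2)) = (-8973 - 32925) + (-16/47 + (1/55)*(⅕)) = -41898 + (-16/47 + 1/275) = -41898 - 4353/12925 = -541536003/12925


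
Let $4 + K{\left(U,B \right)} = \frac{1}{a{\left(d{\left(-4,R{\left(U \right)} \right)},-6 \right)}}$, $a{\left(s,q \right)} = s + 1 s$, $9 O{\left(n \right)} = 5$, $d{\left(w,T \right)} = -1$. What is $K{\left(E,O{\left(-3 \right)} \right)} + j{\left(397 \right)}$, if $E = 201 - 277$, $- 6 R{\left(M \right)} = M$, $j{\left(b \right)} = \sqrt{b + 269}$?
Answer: $- \frac{9}{2} + 3 \sqrt{74} \approx 21.307$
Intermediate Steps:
$j{\left(b \right)} = \sqrt{269 + b}$
$R{\left(M \right)} = - \frac{M}{6}$
$E = -76$
$O{\left(n \right)} = \frac{5}{9}$ ($O{\left(n \right)} = \frac{1}{9} \cdot 5 = \frac{5}{9}$)
$a{\left(s,q \right)} = 2 s$ ($a{\left(s,q \right)} = s + s = 2 s$)
$K{\left(U,B \right)} = - \frac{9}{2}$ ($K{\left(U,B \right)} = -4 + \frac{1}{2 \left(-1\right)} = -4 + \frac{1}{-2} = -4 - \frac{1}{2} = - \frac{9}{2}$)
$K{\left(E,O{\left(-3 \right)} \right)} + j{\left(397 \right)} = - \frac{9}{2} + \sqrt{269 + 397} = - \frac{9}{2} + \sqrt{666} = - \frac{9}{2} + 3 \sqrt{74}$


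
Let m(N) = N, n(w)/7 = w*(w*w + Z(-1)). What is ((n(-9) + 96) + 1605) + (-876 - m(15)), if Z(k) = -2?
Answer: -4167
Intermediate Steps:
n(w) = 7*w*(-2 + w²) (n(w) = 7*(w*(w*w - 2)) = 7*(w*(w² - 2)) = 7*(w*(-2 + w²)) = 7*w*(-2 + w²))
((n(-9) + 96) + 1605) + (-876 - m(15)) = ((7*(-9)*(-2 + (-9)²) + 96) + 1605) + (-876 - 1*15) = ((7*(-9)*(-2 + 81) + 96) + 1605) + (-876 - 15) = ((7*(-9)*79 + 96) + 1605) - 891 = ((-4977 + 96) + 1605) - 891 = (-4881 + 1605) - 891 = -3276 - 891 = -4167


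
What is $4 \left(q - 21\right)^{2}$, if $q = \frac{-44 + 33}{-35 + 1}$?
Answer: $\frac{494209}{289} \approx 1710.1$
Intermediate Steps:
$q = \frac{11}{34}$ ($q = - \frac{11}{-34} = \left(-11\right) \left(- \frac{1}{34}\right) = \frac{11}{34} \approx 0.32353$)
$4 \left(q - 21\right)^{2} = 4 \left(\frac{11}{34} - 21\right)^{2} = 4 \left(- \frac{703}{34}\right)^{2} = 4 \cdot \frac{494209}{1156} = \frac{494209}{289}$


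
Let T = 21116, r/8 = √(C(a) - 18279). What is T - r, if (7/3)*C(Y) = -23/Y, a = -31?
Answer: 21116 - 8*I*√860724858/217 ≈ 21116.0 - 1081.6*I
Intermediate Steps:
C(Y) = -69/(7*Y) (C(Y) = 3*(-23/Y)/7 = -69/(7*Y))
r = 8*I*√860724858/217 (r = 8*√(-69/7/(-31) - 18279) = 8*√(-69/7*(-1/31) - 18279) = 8*√(69/217 - 18279) = 8*√(-3966474/217) = 8*(I*√860724858/217) = 8*I*√860724858/217 ≈ 1081.6*I)
T - r = 21116 - 8*I*√860724858/217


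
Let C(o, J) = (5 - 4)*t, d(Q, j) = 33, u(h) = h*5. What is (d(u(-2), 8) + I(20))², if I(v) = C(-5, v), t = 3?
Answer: 1296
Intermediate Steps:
u(h) = 5*h
C(o, J) = 3 (C(o, J) = (5 - 4)*3 = 1*3 = 3)
I(v) = 3
(d(u(-2), 8) + I(20))² = (33 + 3)² = 36² = 1296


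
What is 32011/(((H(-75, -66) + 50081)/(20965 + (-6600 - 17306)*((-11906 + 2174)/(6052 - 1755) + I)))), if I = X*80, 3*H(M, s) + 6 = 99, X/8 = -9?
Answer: 18950942615717287/215331264 ≈ 8.8008e+7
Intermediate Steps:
X = -72 (X = 8*(-9) = -72)
H(M, s) = 31 (H(M, s) = -2 + (⅓)*99 = -2 + 33 = 31)
I = -5760 (I = -72*80 = -5760)
32011/(((H(-75, -66) + 50081)/(20965 + (-6600 - 17306)*((-11906 + 2174)/(6052 - 1755) + I)))) = 32011/(((31 + 50081)/(20965 + (-6600 - 17306)*((-11906 + 2174)/(6052 - 1755) - 5760)))) = 32011/((50112/(20965 - 23906*(-9732/4297 - 5760)))) = 32011/((50112/(20965 - 23906*(-24760452/4297)))) = 32011/((50112/(20965 + 591923365512/4297))) = 32011/((50112/(592013452117/4297))) = 32011/((50112*(4297/592013452117))) = 32011/(215331264/592013452117) = 32011*(592013452117/215331264) = 18950942615717287/215331264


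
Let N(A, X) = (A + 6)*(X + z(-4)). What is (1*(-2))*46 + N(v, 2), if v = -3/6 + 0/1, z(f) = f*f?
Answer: 7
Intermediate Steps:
z(f) = f²
v = -½ (v = -3*⅙ + 0*1 = -½ + 0 = -½ ≈ -0.50000)
N(A, X) = (6 + A)*(16 + X) (N(A, X) = (A + 6)*(X + (-4)²) = (6 + A)*(X + 16) = (6 + A)*(16 + X))
(1*(-2))*46 + N(v, 2) = (1*(-2))*46 + (96 + 6*2 + 16*(-½) - ½*2) = -2*46 + (96 + 12 - 8 - 1) = -92 + 99 = 7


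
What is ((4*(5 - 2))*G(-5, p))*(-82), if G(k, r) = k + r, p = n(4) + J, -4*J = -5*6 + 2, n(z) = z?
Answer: -5904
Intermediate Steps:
J = 7 (J = -(-5*6 + 2)/4 = -(-30 + 2)/4 = -¼*(-28) = 7)
p = 11 (p = 4 + 7 = 11)
((4*(5 - 2))*G(-5, p))*(-82) = ((4*(5 - 2))*(-5 + 11))*(-82) = ((4*3)*6)*(-82) = (12*6)*(-82) = 72*(-82) = -5904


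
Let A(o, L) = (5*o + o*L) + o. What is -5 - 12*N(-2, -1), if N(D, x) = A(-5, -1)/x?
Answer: -305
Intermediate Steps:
A(o, L) = 6*o + L*o (A(o, L) = (5*o + L*o) + o = 6*o + L*o)
N(D, x) = -25/x (N(D, x) = (-5*(6 - 1))/x = (-5*5)/x = -25/x)
-5 - 12*N(-2, -1) = -5 - (-300)/(-1) = -5 - (-300)*(-1) = -5 - 12*25 = -5 - 300 = -305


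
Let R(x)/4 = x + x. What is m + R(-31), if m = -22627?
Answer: -22875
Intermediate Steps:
R(x) = 8*x (R(x) = 4*(x + x) = 4*(2*x) = 8*x)
m + R(-31) = -22627 + 8*(-31) = -22627 - 248 = -22875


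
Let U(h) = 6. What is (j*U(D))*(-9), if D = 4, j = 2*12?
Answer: -1296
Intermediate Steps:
j = 24
(j*U(D))*(-9) = (24*6)*(-9) = 144*(-9) = -1296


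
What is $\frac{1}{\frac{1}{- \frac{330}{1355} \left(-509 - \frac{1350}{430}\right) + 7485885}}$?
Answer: $\frac{87234471357}{11653} \approx 7.486 \cdot 10^{6}$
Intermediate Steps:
$\frac{1}{\frac{1}{- \frac{330}{1355} \left(-509 - \frac{1350}{430}\right) + 7485885}} = \frac{1}{\frac{1}{\left(-330\right) \frac{1}{1355} \left(-509 - \frac{135}{43}\right) + 7485885}} = \frac{1}{\frac{1}{- \frac{66 \left(-509 - \frac{135}{43}\right)}{271} + 7485885}} = \frac{1}{\frac{1}{\left(- \frac{66}{271}\right) \left(- \frac{22022}{43}\right) + 7485885}} = \frac{1}{\frac{1}{\frac{1453452}{11653} + 7485885}} = \frac{1}{\frac{1}{\frac{87234471357}{11653}}} = \frac{1}{\frac{11653}{87234471357}} = \frac{87234471357}{11653}$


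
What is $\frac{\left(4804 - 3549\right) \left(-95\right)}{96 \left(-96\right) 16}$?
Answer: $\frac{119225}{147456} \approx 0.80855$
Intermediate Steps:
$\frac{\left(4804 - 3549\right) \left(-95\right)}{96 \left(-96\right) 16} = \frac{\left(4804 - 3549\right) \left(-95\right)}{\left(-9216\right) 16} = \frac{1255 \left(-95\right)}{-147456} = \left(-119225\right) \left(- \frac{1}{147456}\right) = \frac{119225}{147456}$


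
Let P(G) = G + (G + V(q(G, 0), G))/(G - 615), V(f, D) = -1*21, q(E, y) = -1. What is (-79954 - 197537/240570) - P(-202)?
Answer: -15675126903719/196545690 ≈ -79753.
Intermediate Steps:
V(f, D) = -21
P(G) = G + (-21 + G)/(-615 + G) (P(G) = G + (G - 21)/(G - 615) = G + (-21 + G)/(-615 + G))
(-79954 - 197537/240570) - P(-202) = (-79954 - 197537/240570) - (-21 + (-202)**2 - 614*(-202))/(-615 - 202) = (-79954 - 197537/240570) - (-21 + 40804 + 124028)/(-817) = (-79954 - 1*197537/240570) - (-1)*164811/817 = (-79954 - 197537/240570) - 1*(-164811/817) = -19234731317/240570 + 164811/817 = -15675126903719/196545690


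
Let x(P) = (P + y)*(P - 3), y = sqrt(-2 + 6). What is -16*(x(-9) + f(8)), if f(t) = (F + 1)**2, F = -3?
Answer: -1408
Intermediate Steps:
y = 2 (y = sqrt(4) = 2)
x(P) = (-3 + P)*(2 + P) (x(P) = (P + 2)*(P - 3) = (2 + P)*(-3 + P) = (-3 + P)*(2 + P))
f(t) = 4 (f(t) = (-3 + 1)**2 = (-2)**2 = 4)
-16*(x(-9) + f(8)) = -16*((-6 + (-9)**2 - 1*(-9)) + 4) = -16*((-6 + 81 + 9) + 4) = -16*(84 + 4) = -16*88 = -1408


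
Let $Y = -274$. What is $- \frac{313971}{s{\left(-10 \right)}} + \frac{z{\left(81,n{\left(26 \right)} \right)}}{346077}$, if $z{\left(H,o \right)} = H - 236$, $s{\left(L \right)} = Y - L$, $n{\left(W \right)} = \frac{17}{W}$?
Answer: $\frac{36219366949}{30454776} \approx 1189.3$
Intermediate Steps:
$s{\left(L \right)} = -274 - L$
$z{\left(H,o \right)} = -236 + H$
$- \frac{313971}{s{\left(-10 \right)}} + \frac{z{\left(81,n{\left(26 \right)} \right)}}{346077} = - \frac{313971}{-274 - -10} + \frac{-236 + 81}{346077} = - \frac{313971}{-274 + 10} - \frac{155}{346077} = - \frac{313971}{-264} - \frac{155}{346077} = \left(-313971\right) \left(- \frac{1}{264}\right) - \frac{155}{346077} = \frac{104657}{88} - \frac{155}{346077} = \frac{36219366949}{30454776}$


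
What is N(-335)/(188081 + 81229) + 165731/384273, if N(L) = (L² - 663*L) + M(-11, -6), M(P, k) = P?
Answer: 57700926899/34496187210 ≈ 1.6727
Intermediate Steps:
N(L) = -11 + L² - 663*L (N(L) = (L² - 663*L) - 11 = -11 + L² - 663*L)
N(-335)/(188081 + 81229) + 165731/384273 = (-11 + (-335)² - 663*(-335))/(188081 + 81229) + 165731/384273 = (-11 + 112225 + 222105)/269310 + 165731*(1/384273) = 334319*(1/269310) + 165731/384273 = 334319/269310 + 165731/384273 = 57700926899/34496187210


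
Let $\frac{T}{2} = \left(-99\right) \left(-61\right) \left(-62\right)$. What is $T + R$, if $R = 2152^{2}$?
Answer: $3882268$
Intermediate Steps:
$R = 4631104$
$T = -748836$ ($T = 2 \left(-99\right) \left(-61\right) \left(-62\right) = 2 \cdot 6039 \left(-62\right) = 2 \left(-374418\right) = -748836$)
$T + R = -748836 + 4631104 = 3882268$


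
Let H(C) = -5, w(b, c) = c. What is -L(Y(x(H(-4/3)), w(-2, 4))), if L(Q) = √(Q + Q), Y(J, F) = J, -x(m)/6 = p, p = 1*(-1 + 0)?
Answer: -2*√3 ≈ -3.4641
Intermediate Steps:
p = -1 (p = 1*(-1) = -1)
x(m) = 6 (x(m) = -6*(-1) = 6)
L(Q) = √2*√Q (L(Q) = √(2*Q) = √2*√Q)
-L(Y(x(H(-4/3)), w(-2, 4))) = -√2*√6 = -2*√3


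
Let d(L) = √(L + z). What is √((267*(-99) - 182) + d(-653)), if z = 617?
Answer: √(-26615 + 6*I) ≈ 0.018 + 163.14*I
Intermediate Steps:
d(L) = √(617 + L) (d(L) = √(L + 617) = √(617 + L))
√((267*(-99) - 182) + d(-653)) = √((267*(-99) - 182) + √(617 - 653)) = √((-26433 - 182) + √(-36)) = √(-26615 + 6*I)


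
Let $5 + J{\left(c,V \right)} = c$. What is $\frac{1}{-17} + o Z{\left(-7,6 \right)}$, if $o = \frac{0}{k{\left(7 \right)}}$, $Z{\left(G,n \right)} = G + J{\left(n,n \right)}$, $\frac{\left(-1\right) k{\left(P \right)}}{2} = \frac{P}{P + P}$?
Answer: $- \frac{1}{17} \approx -0.058824$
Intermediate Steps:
$J{\left(c,V \right)} = -5 + c$
$k{\left(P \right)} = -1$ ($k{\left(P \right)} = - 2 \frac{P}{P + P} = - 2 \frac{P}{2 P} = - 2 \frac{1}{2 P} P = \left(-2\right) \frac{1}{2} = -1$)
$Z{\left(G,n \right)} = -5 + G + n$ ($Z{\left(G,n \right)} = G + \left(-5 + n\right) = -5 + G + n$)
$o = 0$ ($o = \frac{0}{-1} = 0 \left(-1\right) = 0$)
$\frac{1}{-17} + o Z{\left(-7,6 \right)} = \frac{1}{-17} + 0 \left(-5 - 7 + 6\right) = - \frac{1}{17} + 0 \left(-6\right) = - \frac{1}{17} + 0 = - \frac{1}{17}$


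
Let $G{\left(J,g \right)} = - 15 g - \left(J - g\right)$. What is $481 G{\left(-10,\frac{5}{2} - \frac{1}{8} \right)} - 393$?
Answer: $- \frac{46305}{4} \approx -11576.0$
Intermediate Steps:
$G{\left(J,g \right)} = - J - 14 g$
$481 G{\left(-10,\frac{5}{2} - \frac{1}{8} \right)} - 393 = 481 \left(\left(-1\right) \left(-10\right) - 14 \left(\frac{5}{2} - \frac{1}{8}\right)\right) - 393 = 481 \left(10 - 14 \left(5 \cdot \frac{1}{2} - \frac{1}{8}\right)\right) - 393 = 481 \left(10 - 14 \left(\frac{5}{2} - \frac{1}{8}\right)\right) - 393 = 481 \left(10 - \frac{133}{4}\right) - 393 = 481 \left(- \frac{93}{4}\right) - 393 = - \frac{44733}{4} - 393 = - \frac{46305}{4}$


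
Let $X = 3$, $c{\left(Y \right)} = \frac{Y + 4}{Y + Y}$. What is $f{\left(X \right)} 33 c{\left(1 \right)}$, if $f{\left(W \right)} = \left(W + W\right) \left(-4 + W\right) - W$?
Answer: $- \frac{1485}{2} \approx -742.5$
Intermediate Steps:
$c{\left(Y \right)} = \frac{4 + Y}{2 Y}$
$f{\left(W \right)} = - W + 2 W \left(-4 + W\right)$ ($f{\left(W \right)} = 2 W \left(-4 + W\right) - W = - W + 2 W \left(-4 + W\right)$)
$f{\left(X \right)} 33 c{\left(1 \right)} = 3 \left(-9 + 2 \cdot 3\right) 33 \frac{4 + 1}{2 \cdot 1} = 3 \left(-9 + 6\right) 33 \cdot \frac{1}{2} \cdot 1 \cdot 5 = 3 \left(-3\right) 33 \cdot \frac{5}{2} = \left(-9\right) 33 \cdot \frac{5}{2} = \left(-297\right) \frac{5}{2} = - \frac{1485}{2}$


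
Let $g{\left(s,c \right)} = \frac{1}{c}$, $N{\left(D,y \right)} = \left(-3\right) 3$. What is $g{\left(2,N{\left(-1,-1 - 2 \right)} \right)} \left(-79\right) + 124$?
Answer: $\frac{1195}{9} \approx 132.78$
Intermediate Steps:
$N{\left(D,y \right)} = -9$
$g{\left(2,N{\left(-1,-1 - 2 \right)} \right)} \left(-79\right) + 124 = \frac{1}{-9} \left(-79\right) + 124 = \left(- \frac{1}{9}\right) \left(-79\right) + 124 = \frac{79}{9} + 124 = \frac{1195}{9}$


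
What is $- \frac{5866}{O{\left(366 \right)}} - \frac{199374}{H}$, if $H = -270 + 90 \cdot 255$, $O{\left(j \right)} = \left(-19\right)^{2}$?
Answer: $- \frac{4881307}{194940} \approx -25.04$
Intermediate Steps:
$O{\left(j \right)} = 361$
$H = 22680$ ($H = -270 + 22950 = 22680$)
$- \frac{5866}{O{\left(366 \right)}} - \frac{199374}{H} = - \frac{5866}{361} - \frac{199374}{22680} = \left(-5866\right) \frac{1}{361} - \frac{4747}{540} = - \frac{5866}{361} - \frac{4747}{540} = - \frac{4881307}{194940}$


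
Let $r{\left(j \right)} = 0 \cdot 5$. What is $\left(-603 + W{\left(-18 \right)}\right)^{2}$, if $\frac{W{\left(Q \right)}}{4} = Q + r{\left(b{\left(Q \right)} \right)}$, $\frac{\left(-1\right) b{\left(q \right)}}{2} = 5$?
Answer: $455625$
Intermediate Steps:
$b{\left(q \right)} = -10$ ($b{\left(q \right)} = \left(-2\right) 5 = -10$)
$r{\left(j \right)} = 0$
$W{\left(Q \right)} = 4 Q$ ($W{\left(Q \right)} = 4 \left(Q + 0\right) = 4 Q$)
$\left(-603 + W{\left(-18 \right)}\right)^{2} = \left(-603 + 4 \left(-18\right)\right)^{2} = \left(-603 - 72\right)^{2} = \left(-675\right)^{2} = 455625$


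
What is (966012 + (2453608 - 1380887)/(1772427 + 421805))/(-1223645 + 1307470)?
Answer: 423931103101/36786299480 ≈ 11.524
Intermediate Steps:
(966012 + (2453608 - 1380887)/(1772427 + 421805))/(-1223645 + 1307470) = (966012 + 1072721/2194232)/83825 = (966012 + 1072721*(1/2194232))*(1/83825) = (966012 + 1072721/2194232)*(1/83825) = (2119655515505/2194232)*(1/83825) = 423931103101/36786299480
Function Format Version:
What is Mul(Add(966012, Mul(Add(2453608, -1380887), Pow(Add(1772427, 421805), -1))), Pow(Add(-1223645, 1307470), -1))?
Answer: Rational(423931103101, 36786299480) ≈ 11.524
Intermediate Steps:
Mul(Add(966012, Mul(Add(2453608, -1380887), Pow(Add(1772427, 421805), -1))), Pow(Add(-1223645, 1307470), -1)) = Mul(Add(966012, Mul(1072721, Pow(2194232, -1))), Pow(83825, -1)) = Mul(Add(966012, Mul(1072721, Rational(1, 2194232))), Rational(1, 83825)) = Mul(Add(966012, Rational(1072721, 2194232)), Rational(1, 83825)) = Mul(Rational(2119655515505, 2194232), Rational(1, 83825)) = Rational(423931103101, 36786299480)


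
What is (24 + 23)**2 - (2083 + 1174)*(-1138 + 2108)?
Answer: -3157081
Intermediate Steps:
(24 + 23)**2 - (2083 + 1174)*(-1138 + 2108) = 47**2 - 3257*970 = 2209 - 1*3159290 = 2209 - 3159290 = -3157081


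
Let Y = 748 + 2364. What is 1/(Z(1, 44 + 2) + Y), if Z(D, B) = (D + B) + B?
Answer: 1/3205 ≈ 0.00031201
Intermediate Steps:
Z(D, B) = D + 2*B (Z(D, B) = (B + D) + B = D + 2*B)
Y = 3112
1/(Z(1, 44 + 2) + Y) = 1/((1 + 2*(44 + 2)) + 3112) = 1/((1 + 2*46) + 3112) = 1/((1 + 92) + 3112) = 1/(93 + 3112) = 1/3205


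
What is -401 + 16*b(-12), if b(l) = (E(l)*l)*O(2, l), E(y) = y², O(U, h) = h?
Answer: 331375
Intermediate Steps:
b(l) = l⁴ (b(l) = (l²*l)*l = l³*l = l⁴)
-401 + 16*b(-12) = -401 + 16*(-12)⁴ = -401 + 16*20736 = -401 + 331776 = 331375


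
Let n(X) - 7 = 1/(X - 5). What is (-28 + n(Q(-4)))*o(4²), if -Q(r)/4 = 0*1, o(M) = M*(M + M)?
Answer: -54272/5 ≈ -10854.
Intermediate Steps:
o(M) = 2*M² (o(M) = M*(2*M) = 2*M²)
Q(r) = 0 (Q(r) = -0 = -4*0 = 0)
n(X) = 7 + 1/(-5 + X) (n(X) = 7 + 1/(X - 5) = 7 + 1/(-5 + X))
(-28 + n(Q(-4)))*o(4²) = (-28 + (-34 + 7*0)/(-5 + 0))*(2*(4²)²) = (-28 + (-34 + 0)/(-5))*(2*16²) = (-28 - ⅕*(-34))*(2*256) = (-28 + 34/5)*512 = -106/5*512 = -54272/5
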